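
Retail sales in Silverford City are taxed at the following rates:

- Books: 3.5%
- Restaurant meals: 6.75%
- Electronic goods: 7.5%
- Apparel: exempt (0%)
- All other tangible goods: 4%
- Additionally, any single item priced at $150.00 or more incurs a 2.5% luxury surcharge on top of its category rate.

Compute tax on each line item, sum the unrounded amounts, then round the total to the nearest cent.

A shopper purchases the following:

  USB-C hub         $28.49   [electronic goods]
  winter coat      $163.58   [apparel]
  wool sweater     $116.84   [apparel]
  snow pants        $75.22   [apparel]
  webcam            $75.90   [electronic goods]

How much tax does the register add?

$11.92

USB-C hub $28.49: electronic goods → 7.5% → $2.13675
Winter coat $163.58: apparel → 0% + 2.5% surcharge = 2.5% → $4.0895
Wool sweater $116.84: apparel → 0% → $0.00
Snow pants $75.22: apparel → 0% → $0.00
Webcam $75.90: electronic goods → 7.5% → $5.6925
Unrounded tax sum = $11.91875 → $11.92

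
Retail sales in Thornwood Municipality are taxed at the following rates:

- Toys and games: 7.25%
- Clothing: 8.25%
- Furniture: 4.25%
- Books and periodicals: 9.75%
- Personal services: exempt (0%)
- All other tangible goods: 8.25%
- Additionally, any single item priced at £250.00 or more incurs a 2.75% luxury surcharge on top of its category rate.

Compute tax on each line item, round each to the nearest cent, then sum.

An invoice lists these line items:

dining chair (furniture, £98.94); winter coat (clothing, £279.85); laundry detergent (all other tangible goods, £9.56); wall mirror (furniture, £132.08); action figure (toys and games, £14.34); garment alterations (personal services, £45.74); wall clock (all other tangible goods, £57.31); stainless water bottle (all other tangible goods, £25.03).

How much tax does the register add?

£49.21

Dining chair £98.94: furniture → 4.25% → £4.20
Winter coat £279.85: clothing → 8.25% + 2.75% surcharge = 11% → £30.78
Laundry detergent £9.56: all other tangible goods → 8.25% → £0.79
Wall mirror £132.08: furniture → 4.25% → £5.61
Action figure £14.34: toys and games → 7.25% → £1.04
Garment alterations £45.74: personal services → 0% → £0.00
Wall clock £57.31: all other tangible goods → 8.25% → £4.73
Stainless water bottle £25.03: all other tangible goods → 8.25% → £2.06
Total tax = £4.20 + £30.78 + £0.79 + £5.61 + £1.04 + £4.73 + £2.06 = £49.21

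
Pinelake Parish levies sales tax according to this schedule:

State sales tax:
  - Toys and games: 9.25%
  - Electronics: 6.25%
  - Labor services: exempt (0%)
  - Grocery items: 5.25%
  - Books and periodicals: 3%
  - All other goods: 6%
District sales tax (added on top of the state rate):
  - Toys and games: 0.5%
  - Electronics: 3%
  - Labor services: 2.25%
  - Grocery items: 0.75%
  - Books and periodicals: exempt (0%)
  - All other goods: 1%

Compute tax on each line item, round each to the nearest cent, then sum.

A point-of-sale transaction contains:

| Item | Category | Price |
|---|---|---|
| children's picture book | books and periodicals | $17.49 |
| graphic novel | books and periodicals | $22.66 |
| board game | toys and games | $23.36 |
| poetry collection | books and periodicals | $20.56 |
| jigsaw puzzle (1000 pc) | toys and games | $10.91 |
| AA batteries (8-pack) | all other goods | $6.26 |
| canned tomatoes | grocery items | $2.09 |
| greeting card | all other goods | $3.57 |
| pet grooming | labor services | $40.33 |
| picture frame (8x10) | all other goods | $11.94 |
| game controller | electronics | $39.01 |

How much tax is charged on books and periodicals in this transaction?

$1.82

Children's picture book $17.49: books and periodicals → 3% + 0% district = 3% → $0.52
Graphic novel $22.66: books and periodicals → 3% + 0% district = 3% → $0.68
Poetry collection $20.56: books and periodicals → 3% + 0% district = 3% → $0.62
Tax on books and periodicals = $0.52 + $0.68 + $0.62 = $1.82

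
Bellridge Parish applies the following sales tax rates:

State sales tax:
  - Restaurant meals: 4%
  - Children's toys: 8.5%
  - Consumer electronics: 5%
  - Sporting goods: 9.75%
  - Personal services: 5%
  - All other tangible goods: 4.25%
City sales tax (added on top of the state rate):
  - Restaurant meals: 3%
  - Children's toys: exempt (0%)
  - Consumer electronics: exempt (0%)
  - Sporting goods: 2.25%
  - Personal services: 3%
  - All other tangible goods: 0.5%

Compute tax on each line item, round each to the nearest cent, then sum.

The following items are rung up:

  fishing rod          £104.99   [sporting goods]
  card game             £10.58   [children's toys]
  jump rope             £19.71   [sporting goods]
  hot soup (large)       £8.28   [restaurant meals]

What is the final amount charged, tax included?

Fishing rod £104.99: sporting goods → 9.75% + 2.25% city = 12% → £12.60
Card game £10.58: children's toys → 8.5% + 0% city = 8.5% → £0.90
Jump rope £19.71: sporting goods → 9.75% + 2.25% city = 12% → £2.37
Hot soup (large) £8.28: restaurant meals → 4% + 3% city = 7% → £0.58
Subtotal = £143.56; tax = £16.45; total due = £160.01

£160.01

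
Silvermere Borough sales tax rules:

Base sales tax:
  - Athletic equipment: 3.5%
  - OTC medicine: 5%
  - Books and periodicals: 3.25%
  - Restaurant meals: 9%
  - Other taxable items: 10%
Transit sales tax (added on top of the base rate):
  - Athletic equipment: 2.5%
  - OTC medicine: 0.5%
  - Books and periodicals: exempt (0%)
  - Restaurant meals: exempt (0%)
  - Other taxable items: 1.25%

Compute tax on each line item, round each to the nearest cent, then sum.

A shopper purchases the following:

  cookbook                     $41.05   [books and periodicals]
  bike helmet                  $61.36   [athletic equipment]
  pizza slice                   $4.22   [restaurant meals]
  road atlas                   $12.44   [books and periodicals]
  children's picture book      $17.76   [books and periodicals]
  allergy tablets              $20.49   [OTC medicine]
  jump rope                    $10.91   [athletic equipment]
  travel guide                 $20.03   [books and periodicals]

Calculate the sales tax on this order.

$8.80

Cookbook $41.05: books and periodicals → 3.25% + 0% transit = 3.25% → $1.33
Bike helmet $61.36: athletic equipment → 3.5% + 2.5% transit = 6% → $3.68
Pizza slice $4.22: restaurant meals → 9% + 0% transit = 9% → $0.38
Road atlas $12.44: books and periodicals → 3.25% + 0% transit = 3.25% → $0.40
Children's picture book $17.76: books and periodicals → 3.25% + 0% transit = 3.25% → $0.58
Allergy tablets $20.49: OTC medicine → 5% + 0.5% transit = 5.5% → $1.13
Jump rope $10.91: athletic equipment → 3.5% + 2.5% transit = 6% → $0.65
Travel guide $20.03: books and periodicals → 3.25% + 0% transit = 3.25% → $0.65
Total tax = $1.33 + $3.68 + $0.38 + $0.40 + $0.58 + $1.13 + $0.65 + $0.65 = $8.80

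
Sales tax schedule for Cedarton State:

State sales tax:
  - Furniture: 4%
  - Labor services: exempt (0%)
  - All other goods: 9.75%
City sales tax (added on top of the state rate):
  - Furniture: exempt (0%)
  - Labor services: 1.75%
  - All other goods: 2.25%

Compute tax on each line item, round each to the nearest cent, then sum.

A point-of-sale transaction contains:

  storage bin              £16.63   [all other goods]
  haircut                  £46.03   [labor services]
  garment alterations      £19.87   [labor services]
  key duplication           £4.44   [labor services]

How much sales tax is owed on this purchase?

Storage bin £16.63: all other goods → 9.75% + 2.25% city = 12% → £2.00
Haircut £46.03: labor services → 0% + 1.75% city = 1.75% → £0.81
Garment alterations £19.87: labor services → 0% + 1.75% city = 1.75% → £0.35
Key duplication £4.44: labor services → 0% + 1.75% city = 1.75% → £0.08
Total tax = £2.00 + £0.81 + £0.35 + £0.08 = £3.24

£3.24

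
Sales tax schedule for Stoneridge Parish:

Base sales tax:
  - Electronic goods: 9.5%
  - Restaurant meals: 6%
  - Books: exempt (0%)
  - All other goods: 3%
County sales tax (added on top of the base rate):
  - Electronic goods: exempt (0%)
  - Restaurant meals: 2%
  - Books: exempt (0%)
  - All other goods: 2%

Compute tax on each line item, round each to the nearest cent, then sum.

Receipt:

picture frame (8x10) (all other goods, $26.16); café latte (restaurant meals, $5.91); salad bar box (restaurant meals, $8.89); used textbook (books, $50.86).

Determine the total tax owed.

$2.49

Picture frame (8x10) $26.16: all other goods → 3% + 2% county = 5% → $1.31
Café latte $5.91: restaurant meals → 6% + 2% county = 8% → $0.47
Salad bar box $8.89: restaurant meals → 6% + 2% county = 8% → $0.71
Used textbook $50.86: books → 0% + 0% county = 0% → $0.00
Total tax = $1.31 + $0.47 + $0.71 = $2.49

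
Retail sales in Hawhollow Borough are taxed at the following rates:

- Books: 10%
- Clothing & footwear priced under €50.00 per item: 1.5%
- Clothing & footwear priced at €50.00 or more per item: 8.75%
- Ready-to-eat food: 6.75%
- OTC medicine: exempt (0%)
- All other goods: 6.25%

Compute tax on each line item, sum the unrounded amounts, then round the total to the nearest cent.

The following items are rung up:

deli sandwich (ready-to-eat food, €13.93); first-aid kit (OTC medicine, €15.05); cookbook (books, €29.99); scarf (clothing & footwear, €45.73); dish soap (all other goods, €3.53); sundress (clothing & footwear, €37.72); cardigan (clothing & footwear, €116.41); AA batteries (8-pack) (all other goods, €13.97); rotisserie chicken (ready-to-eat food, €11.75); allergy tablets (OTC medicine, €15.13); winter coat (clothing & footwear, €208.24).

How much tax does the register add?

€35.48

Deli sandwich €13.93: ready-to-eat food → 6.75% → €0.940275
First-aid kit €15.05: OTC medicine → 0% → €0.00
Cookbook €29.99: books → 10% → €2.999
Scarf €45.73: clothing & footwear, under €50.00 → 1.5% → €0.68595
Dish soap €3.53: all other goods → 6.25% → €0.220625
Sundress €37.72: clothing & footwear, under €50.00 → 1.5% → €0.5658
Cardigan €116.41: clothing & footwear, €50.00 or more → 8.75% → €10.185875
AA batteries (8-pack) €13.97: all other goods → 6.25% → €0.873125
Rotisserie chicken €11.75: ready-to-eat food → 6.75% → €0.793125
Allergy tablets €15.13: OTC medicine → 0% → €0.00
Winter coat €208.24: clothing & footwear, €50.00 or more → 8.75% → €18.221
Unrounded tax sum = €35.484775 → €35.48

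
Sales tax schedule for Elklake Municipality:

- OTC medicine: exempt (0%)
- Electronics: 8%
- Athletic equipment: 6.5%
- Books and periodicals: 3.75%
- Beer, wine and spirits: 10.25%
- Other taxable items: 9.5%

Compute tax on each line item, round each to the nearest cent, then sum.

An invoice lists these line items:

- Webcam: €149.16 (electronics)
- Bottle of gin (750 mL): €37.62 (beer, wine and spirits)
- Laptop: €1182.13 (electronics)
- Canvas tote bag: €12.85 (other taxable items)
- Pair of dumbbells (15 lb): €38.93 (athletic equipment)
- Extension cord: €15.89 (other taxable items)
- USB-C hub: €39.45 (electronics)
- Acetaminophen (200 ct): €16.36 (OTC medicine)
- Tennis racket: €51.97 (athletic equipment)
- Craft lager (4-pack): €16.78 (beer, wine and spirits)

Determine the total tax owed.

Webcam €149.16: electronics → 8% → €11.93
Bottle of gin (750 mL) €37.62: beer, wine and spirits → 10.25% → €3.86
Laptop €1182.13: electronics → 8% → €94.57
Canvas tote bag €12.85: other taxable items → 9.5% → €1.22
Pair of dumbbells (15 lb) €38.93: athletic equipment → 6.5% → €2.53
Extension cord €15.89: other taxable items → 9.5% → €1.51
USB-C hub €39.45: electronics → 8% → €3.16
Acetaminophen (200 ct) €16.36: OTC medicine → 0% → €0.00
Tennis racket €51.97: athletic equipment → 6.5% → €3.38
Craft lager (4-pack) €16.78: beer, wine and spirits → 10.25% → €1.72
Total tax = €11.93 + €3.86 + €94.57 + €1.22 + €2.53 + €1.51 + €3.16 + €3.38 + €1.72 = €123.88

€123.88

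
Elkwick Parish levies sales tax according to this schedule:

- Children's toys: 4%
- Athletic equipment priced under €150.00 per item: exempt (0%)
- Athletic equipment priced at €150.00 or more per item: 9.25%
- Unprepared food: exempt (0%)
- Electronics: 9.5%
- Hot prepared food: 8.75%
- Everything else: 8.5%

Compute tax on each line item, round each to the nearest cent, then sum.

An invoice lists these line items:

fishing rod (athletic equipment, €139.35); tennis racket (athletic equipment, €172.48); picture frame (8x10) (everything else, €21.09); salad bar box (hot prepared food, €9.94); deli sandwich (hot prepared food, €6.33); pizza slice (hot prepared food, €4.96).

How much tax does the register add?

€19.59

Fishing rod €139.35: athletic equipment, under €150.00 → 0% → €0.00
Tennis racket €172.48: athletic equipment, €150.00 or more → 9.25% → €15.95
Picture frame (8x10) €21.09: everything else → 8.5% → €1.79
Salad bar box €9.94: hot prepared food → 8.75% → €0.87
Deli sandwich €6.33: hot prepared food → 8.75% → €0.55
Pizza slice €4.96: hot prepared food → 8.75% → €0.43
Total tax = €15.95 + €1.79 + €0.87 + €0.55 + €0.43 = €19.59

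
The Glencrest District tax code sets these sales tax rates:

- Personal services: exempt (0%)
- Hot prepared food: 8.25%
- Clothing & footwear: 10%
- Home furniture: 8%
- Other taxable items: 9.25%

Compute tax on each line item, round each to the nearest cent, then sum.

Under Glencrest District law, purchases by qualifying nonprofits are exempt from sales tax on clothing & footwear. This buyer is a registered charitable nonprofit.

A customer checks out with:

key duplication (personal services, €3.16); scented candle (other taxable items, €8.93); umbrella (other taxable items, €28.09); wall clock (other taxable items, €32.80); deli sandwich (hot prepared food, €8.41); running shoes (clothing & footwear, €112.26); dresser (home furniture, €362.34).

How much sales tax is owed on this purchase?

€36.14

Key duplication €3.16: personal services → 0% → €0.00
Scented candle €8.93: other taxable items → 9.25% → €0.83
Umbrella €28.09: other taxable items → 9.25% → €2.60
Wall clock €32.80: other taxable items → 9.25% → €3.03
Deli sandwich €8.41: hot prepared food → 8.25% → €0.69
Running shoes €112.26: clothing & footwear, buyer-exempt → 0% → €0.00
Dresser €362.34: home furniture → 8% → €28.99
Total tax = €0.83 + €2.60 + €3.03 + €0.69 + €28.99 = €36.14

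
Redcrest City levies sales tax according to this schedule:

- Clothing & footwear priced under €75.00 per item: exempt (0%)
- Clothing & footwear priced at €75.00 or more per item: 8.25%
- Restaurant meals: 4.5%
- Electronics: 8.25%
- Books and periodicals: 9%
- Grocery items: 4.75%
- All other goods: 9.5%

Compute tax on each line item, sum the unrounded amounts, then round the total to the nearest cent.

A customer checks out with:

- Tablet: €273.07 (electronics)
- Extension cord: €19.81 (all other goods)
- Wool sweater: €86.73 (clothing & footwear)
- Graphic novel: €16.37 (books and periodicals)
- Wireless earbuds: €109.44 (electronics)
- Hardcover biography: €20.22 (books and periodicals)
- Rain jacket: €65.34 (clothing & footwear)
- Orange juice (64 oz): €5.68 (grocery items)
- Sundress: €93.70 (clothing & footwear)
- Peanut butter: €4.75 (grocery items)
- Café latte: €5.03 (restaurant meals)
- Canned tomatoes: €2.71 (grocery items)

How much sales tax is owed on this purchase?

Tablet €273.07: electronics → 8.25% → €22.528275
Extension cord €19.81: all other goods → 9.5% → €1.88195
Wool sweater €86.73: clothing & footwear, €75.00 or more → 8.25% → €7.155225
Graphic novel €16.37: books and periodicals → 9% → €1.4733
Wireless earbuds €109.44: electronics → 8.25% → €9.0288
Hardcover biography €20.22: books and periodicals → 9% → €1.8198
Rain jacket €65.34: clothing & footwear, under €75.00 → 0% → €0.00
Orange juice (64 oz) €5.68: grocery items → 4.75% → €0.2698
Sundress €93.70: clothing & footwear, €75.00 or more → 8.25% → €7.73025
Peanut butter €4.75: grocery items → 4.75% → €0.225625
Café latte €5.03: restaurant meals → 4.5% → €0.22635
Canned tomatoes €2.71: grocery items → 4.75% → €0.128725
Unrounded tax sum = €52.4681 → €52.47

€52.47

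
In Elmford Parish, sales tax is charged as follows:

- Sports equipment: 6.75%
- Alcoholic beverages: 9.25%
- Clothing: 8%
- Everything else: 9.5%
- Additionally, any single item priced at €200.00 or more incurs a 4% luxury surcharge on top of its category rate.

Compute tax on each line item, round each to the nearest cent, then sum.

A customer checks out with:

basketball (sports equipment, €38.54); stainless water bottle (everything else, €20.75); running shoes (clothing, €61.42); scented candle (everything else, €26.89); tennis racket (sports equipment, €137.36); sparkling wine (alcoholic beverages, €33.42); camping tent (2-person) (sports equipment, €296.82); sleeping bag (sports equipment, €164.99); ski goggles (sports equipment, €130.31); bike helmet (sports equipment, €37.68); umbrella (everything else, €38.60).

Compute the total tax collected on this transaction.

Basketball €38.54: sports equipment → 6.75% → €2.60
Stainless water bottle €20.75: everything else → 9.5% → €1.97
Running shoes €61.42: clothing → 8% → €4.91
Scented candle €26.89: everything else → 9.5% → €2.55
Tennis racket €137.36: sports equipment → 6.75% → €9.27
Sparkling wine €33.42: alcoholic beverages → 9.25% → €3.09
Camping tent (2-person) €296.82: sports equipment → 6.75% + 4% surcharge = 10.75% → €31.91
Sleeping bag €164.99: sports equipment → 6.75% → €11.14
Ski goggles €130.31: sports equipment → 6.75% → €8.80
Bike helmet €37.68: sports equipment → 6.75% → €2.54
Umbrella €38.60: everything else → 9.5% → €3.67
Total tax = €2.60 + €1.97 + €4.91 + €2.55 + €9.27 + €3.09 + €31.91 + €11.14 + €8.80 + €2.54 + €3.67 = €82.45

€82.45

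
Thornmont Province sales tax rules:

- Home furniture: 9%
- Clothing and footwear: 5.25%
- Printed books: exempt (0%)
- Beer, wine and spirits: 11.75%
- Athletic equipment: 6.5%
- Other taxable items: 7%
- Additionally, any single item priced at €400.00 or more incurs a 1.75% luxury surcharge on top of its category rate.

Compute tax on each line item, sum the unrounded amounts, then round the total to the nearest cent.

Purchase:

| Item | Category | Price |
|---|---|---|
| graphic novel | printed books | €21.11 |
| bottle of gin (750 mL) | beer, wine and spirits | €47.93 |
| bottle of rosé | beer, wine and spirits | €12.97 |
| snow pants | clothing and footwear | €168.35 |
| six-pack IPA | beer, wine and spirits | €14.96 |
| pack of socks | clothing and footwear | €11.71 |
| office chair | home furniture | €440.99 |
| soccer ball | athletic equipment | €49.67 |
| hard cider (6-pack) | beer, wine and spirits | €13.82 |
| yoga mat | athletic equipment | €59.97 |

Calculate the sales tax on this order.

€74.52

Graphic novel €21.11: printed books → 0% → €0.00
Bottle of gin (750 mL) €47.93: beer, wine and spirits → 11.75% → €5.631775
Bottle of rosé €12.97: beer, wine and spirits → 11.75% → €1.523975
Snow pants €168.35: clothing and footwear → 5.25% → €8.838375
Six-pack IPA €14.96: beer, wine and spirits → 11.75% → €1.7578
Pack of socks €11.71: clothing and footwear → 5.25% → €0.614775
Office chair €440.99: home furniture → 9% + 1.75% surcharge = 10.75% → €47.406425
Soccer ball €49.67: athletic equipment → 6.5% → €3.22855
Hard cider (6-pack) €13.82: beer, wine and spirits → 11.75% → €1.62385
Yoga mat €59.97: athletic equipment → 6.5% → €3.89805
Unrounded tax sum = €74.523575 → €74.52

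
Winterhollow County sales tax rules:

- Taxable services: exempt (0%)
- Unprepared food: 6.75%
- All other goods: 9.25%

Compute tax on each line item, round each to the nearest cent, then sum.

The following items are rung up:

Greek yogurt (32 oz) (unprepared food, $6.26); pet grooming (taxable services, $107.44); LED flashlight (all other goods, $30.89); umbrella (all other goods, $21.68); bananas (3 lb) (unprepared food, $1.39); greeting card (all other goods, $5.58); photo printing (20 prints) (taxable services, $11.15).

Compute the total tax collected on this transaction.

Greek yogurt (32 oz) $6.26: unprepared food → 6.75% → $0.42
Pet grooming $107.44: taxable services → 0% → $0.00
LED flashlight $30.89: all other goods → 9.25% → $2.86
Umbrella $21.68: all other goods → 9.25% → $2.01
Bananas (3 lb) $1.39: unprepared food → 6.75% → $0.09
Greeting card $5.58: all other goods → 9.25% → $0.52
Photo printing (20 prints) $11.15: taxable services → 0% → $0.00
Total tax = $0.42 + $2.86 + $2.01 + $0.09 + $0.52 = $5.90

$5.90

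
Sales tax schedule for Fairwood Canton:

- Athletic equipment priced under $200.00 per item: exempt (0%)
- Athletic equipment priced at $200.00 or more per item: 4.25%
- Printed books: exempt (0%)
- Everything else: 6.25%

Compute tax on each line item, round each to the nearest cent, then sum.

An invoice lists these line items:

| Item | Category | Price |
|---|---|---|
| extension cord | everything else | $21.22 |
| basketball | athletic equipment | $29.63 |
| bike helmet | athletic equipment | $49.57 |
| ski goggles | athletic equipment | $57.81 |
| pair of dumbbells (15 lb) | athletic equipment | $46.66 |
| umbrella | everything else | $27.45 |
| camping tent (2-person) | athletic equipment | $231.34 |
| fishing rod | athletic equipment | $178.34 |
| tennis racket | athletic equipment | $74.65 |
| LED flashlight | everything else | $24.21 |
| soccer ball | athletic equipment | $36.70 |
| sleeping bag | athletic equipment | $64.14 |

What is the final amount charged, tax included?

$856.11

Extension cord $21.22: everything else → 6.25% → $1.33
Basketball $29.63: athletic equipment, under $200.00 → 0% → $0.00
Bike helmet $49.57: athletic equipment, under $200.00 → 0% → $0.00
Ski goggles $57.81: athletic equipment, under $200.00 → 0% → $0.00
Pair of dumbbells (15 lb) $46.66: athletic equipment, under $200.00 → 0% → $0.00
Umbrella $27.45: everything else → 6.25% → $1.72
Camping tent (2-person) $231.34: athletic equipment, $200.00 or more → 4.25% → $9.83
Fishing rod $178.34: athletic equipment, under $200.00 → 0% → $0.00
Tennis racket $74.65: athletic equipment, under $200.00 → 0% → $0.00
LED flashlight $24.21: everything else → 6.25% → $1.51
Soccer ball $36.70: athletic equipment, under $200.00 → 0% → $0.00
Sleeping bag $64.14: athletic equipment, under $200.00 → 0% → $0.00
Subtotal = $841.72; tax = $14.39; total due = $856.11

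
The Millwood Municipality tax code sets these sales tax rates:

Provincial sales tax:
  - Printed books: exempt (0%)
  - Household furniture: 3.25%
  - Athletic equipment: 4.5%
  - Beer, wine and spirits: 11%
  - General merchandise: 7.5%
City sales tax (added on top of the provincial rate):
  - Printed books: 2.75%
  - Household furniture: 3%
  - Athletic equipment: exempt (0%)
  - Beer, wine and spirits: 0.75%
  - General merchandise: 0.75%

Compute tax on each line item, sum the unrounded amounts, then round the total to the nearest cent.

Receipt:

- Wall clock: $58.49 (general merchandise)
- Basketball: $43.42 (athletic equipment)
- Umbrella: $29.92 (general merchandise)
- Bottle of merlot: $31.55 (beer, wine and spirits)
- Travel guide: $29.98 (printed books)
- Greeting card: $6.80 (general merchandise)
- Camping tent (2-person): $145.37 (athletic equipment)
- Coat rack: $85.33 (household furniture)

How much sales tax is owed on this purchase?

$26.22

Wall clock $58.49: general merchandise → 7.5% + 0.75% city = 8.25% → $4.825425
Basketball $43.42: athletic equipment → 4.5% + 0% city = 4.5% → $1.9539
Umbrella $29.92: general merchandise → 7.5% + 0.75% city = 8.25% → $2.4684
Bottle of merlot $31.55: beer, wine and spirits → 11% + 0.75% city = 11.75% → $3.707125
Travel guide $29.98: printed books → 0% + 2.75% city = 2.75% → $0.82445
Greeting card $6.80: general merchandise → 7.5% + 0.75% city = 8.25% → $0.561
Camping tent (2-person) $145.37: athletic equipment → 4.5% + 0% city = 4.5% → $6.54165
Coat rack $85.33: household furniture → 3.25% + 3% city = 6.25% → $5.333125
Unrounded tax sum = $26.215075 → $26.22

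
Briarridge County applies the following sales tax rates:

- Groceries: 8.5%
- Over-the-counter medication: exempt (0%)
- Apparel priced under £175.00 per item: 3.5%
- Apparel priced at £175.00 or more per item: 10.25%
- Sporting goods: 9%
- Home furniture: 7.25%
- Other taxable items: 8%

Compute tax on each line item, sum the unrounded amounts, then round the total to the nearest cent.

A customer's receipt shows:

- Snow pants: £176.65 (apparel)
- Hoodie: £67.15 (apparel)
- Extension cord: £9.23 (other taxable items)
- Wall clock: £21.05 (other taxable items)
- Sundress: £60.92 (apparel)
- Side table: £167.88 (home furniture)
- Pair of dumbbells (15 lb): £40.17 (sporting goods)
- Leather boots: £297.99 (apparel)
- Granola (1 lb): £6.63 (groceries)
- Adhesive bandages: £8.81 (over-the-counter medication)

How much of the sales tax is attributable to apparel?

£53.13

Snow pants £176.65: apparel, £175.00 or more → 10.25% → £18.106625
Hoodie £67.15: apparel, under £175.00 → 3.5% → £2.35025
Sundress £60.92: apparel, under £175.00 → 3.5% → £2.1322
Leather boots £297.99: apparel, £175.00 or more → 10.25% → £30.543975
Tax on apparel: unrounded sum = £53.13305 → £53.13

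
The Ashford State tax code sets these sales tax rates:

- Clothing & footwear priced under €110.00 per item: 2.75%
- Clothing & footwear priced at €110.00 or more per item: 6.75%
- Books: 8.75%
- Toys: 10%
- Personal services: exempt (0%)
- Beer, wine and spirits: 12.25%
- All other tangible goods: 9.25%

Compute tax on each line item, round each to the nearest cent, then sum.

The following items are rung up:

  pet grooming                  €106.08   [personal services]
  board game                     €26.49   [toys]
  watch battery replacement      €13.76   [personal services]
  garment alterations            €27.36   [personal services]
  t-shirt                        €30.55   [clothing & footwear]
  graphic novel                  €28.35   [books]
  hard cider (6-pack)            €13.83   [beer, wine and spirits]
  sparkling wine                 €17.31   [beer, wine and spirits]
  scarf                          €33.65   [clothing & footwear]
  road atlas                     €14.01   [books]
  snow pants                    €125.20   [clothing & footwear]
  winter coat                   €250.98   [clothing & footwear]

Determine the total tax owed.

€37.33

Pet grooming €106.08: personal services → 0% → €0.00
Board game €26.49: toys → 10% → €2.65
Watch battery replacement €13.76: personal services → 0% → €0.00
Garment alterations €27.36: personal services → 0% → €0.00
T-shirt €30.55: clothing & footwear, under €110.00 → 2.75% → €0.84
Graphic novel €28.35: books → 8.75% → €2.48
Hard cider (6-pack) €13.83: beer, wine and spirits → 12.25% → €1.69
Sparkling wine €17.31: beer, wine and spirits → 12.25% → €2.12
Scarf €33.65: clothing & footwear, under €110.00 → 2.75% → €0.93
Road atlas €14.01: books → 8.75% → €1.23
Snow pants €125.20: clothing & footwear, €110.00 or more → 6.75% → €8.45
Winter coat €250.98: clothing & footwear, €110.00 or more → 6.75% → €16.94
Total tax = €2.65 + €0.84 + €2.48 + €1.69 + €2.12 + €0.93 + €1.23 + €8.45 + €16.94 = €37.33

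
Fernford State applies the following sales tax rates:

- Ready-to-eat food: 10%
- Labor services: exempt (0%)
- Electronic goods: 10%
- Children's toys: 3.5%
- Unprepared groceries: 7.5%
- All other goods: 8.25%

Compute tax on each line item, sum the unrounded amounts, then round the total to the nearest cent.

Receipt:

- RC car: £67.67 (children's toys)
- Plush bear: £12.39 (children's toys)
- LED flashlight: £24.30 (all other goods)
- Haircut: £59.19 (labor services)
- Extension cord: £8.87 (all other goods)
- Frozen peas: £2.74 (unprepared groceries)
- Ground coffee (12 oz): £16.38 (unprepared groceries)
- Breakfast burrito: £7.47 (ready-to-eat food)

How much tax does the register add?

£7.72

RC car £67.67: children's toys → 3.5% → £2.36845
Plush bear £12.39: children's toys → 3.5% → £0.43365
LED flashlight £24.30: all other goods → 8.25% → £2.00475
Haircut £59.19: labor services → 0% → £0.00
Extension cord £8.87: all other goods → 8.25% → £0.731775
Frozen peas £2.74: unprepared groceries → 7.5% → £0.2055
Ground coffee (12 oz) £16.38: unprepared groceries → 7.5% → £1.2285
Breakfast burrito £7.47: ready-to-eat food → 10% → £0.747
Unrounded tax sum = £7.719625 → £7.72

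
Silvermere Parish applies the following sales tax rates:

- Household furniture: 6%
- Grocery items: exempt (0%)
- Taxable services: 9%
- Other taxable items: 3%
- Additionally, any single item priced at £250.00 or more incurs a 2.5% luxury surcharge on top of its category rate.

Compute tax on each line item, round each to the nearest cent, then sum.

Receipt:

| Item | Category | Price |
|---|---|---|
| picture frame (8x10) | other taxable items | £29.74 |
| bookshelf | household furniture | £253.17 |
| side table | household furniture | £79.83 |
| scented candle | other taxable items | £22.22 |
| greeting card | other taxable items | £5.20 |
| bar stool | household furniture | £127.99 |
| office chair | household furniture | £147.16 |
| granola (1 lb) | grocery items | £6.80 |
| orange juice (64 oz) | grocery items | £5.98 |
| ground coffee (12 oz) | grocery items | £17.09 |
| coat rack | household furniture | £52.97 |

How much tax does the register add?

Picture frame (8x10) £29.74: other taxable items → 3% → £0.89
Bookshelf £253.17: household furniture → 6% + 2.5% surcharge = 8.5% → £21.52
Side table £79.83: household furniture → 6% → £4.79
Scented candle £22.22: other taxable items → 3% → £0.67
Greeting card £5.20: other taxable items → 3% → £0.16
Bar stool £127.99: household furniture → 6% → £7.68
Office chair £147.16: household furniture → 6% → £8.83
Granola (1 lb) £6.80: grocery items → 0% → £0.00
Orange juice (64 oz) £5.98: grocery items → 0% → £0.00
Ground coffee (12 oz) £17.09: grocery items → 0% → £0.00
Coat rack £52.97: household furniture → 6% → £3.18
Total tax = £0.89 + £21.52 + £4.79 + £0.67 + £0.16 + £7.68 + £8.83 + £3.18 = £47.72

£47.72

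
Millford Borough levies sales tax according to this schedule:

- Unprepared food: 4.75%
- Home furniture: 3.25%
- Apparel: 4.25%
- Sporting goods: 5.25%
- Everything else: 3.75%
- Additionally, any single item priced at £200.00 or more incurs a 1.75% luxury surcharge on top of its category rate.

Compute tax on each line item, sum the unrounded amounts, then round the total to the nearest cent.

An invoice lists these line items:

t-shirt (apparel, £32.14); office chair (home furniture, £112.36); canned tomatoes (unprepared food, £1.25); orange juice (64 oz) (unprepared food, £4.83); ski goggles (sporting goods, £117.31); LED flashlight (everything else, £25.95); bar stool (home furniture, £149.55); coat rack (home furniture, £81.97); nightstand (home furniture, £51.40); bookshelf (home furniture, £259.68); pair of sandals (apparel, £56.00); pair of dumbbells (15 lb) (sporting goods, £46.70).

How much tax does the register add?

£39.45

T-shirt £32.14: apparel → 4.25% → £1.36595
Office chair £112.36: home furniture → 3.25% → £3.6517
Canned tomatoes £1.25: unprepared food → 4.75% → £0.059375
Orange juice (64 oz) £4.83: unprepared food → 4.75% → £0.229425
Ski goggles £117.31: sporting goods → 5.25% → £6.158775
LED flashlight £25.95: everything else → 3.75% → £0.973125
Bar stool £149.55: home furniture → 3.25% → £4.860375
Coat rack £81.97: home furniture → 3.25% → £2.664025
Nightstand £51.40: home furniture → 3.25% → £1.6705
Bookshelf £259.68: home furniture → 3.25% + 1.75% surcharge = 5% → £12.984
Pair of sandals £56.00: apparel → 4.25% → £2.38
Pair of dumbbells (15 lb) £46.70: sporting goods → 5.25% → £2.45175
Unrounded tax sum = £39.449 → £39.45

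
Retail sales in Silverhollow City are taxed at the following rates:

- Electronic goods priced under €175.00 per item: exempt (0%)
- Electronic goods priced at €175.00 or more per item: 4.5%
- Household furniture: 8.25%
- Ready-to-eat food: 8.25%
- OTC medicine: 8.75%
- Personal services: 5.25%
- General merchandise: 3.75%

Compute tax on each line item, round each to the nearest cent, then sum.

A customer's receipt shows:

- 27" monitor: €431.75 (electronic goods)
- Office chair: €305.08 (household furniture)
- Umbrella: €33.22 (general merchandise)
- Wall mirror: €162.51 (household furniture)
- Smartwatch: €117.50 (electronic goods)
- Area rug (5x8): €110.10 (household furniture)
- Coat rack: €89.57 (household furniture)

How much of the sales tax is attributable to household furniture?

€55.05

Office chair €305.08: household furniture → 8.25% → €25.17
Wall mirror €162.51: household furniture → 8.25% → €13.41
Area rug (5x8) €110.10: household furniture → 8.25% → €9.08
Coat rack €89.57: household furniture → 8.25% → €7.39
Tax on household furniture = €25.17 + €13.41 + €9.08 + €7.39 = €55.05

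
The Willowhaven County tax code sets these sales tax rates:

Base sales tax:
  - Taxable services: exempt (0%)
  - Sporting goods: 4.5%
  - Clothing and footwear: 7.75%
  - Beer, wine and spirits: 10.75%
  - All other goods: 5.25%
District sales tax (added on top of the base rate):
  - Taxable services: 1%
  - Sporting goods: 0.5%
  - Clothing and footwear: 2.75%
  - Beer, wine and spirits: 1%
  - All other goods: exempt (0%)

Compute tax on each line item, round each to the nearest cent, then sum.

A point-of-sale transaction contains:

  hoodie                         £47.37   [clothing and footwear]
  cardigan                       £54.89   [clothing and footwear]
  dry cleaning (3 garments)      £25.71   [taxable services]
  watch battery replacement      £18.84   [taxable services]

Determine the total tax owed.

£11.18

Hoodie £47.37: clothing and footwear → 7.75% + 2.75% district = 10.5% → £4.97
Cardigan £54.89: clothing and footwear → 7.75% + 2.75% district = 10.5% → £5.76
Dry cleaning (3 garments) £25.71: taxable services → 0% + 1% district = 1% → £0.26
Watch battery replacement £18.84: taxable services → 0% + 1% district = 1% → £0.19
Total tax = £4.97 + £5.76 + £0.26 + £0.19 = £11.18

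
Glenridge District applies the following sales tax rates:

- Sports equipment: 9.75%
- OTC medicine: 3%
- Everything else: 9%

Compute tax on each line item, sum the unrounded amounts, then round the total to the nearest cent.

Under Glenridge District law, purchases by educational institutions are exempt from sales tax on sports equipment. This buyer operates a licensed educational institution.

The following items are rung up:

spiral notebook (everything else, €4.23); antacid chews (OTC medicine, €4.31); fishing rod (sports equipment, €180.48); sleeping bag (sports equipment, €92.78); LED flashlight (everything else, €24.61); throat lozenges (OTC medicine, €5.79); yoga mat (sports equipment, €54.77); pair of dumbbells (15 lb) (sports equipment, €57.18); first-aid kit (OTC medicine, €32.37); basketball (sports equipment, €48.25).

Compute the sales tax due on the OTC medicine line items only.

€1.27

Antacid chews €4.31: OTC medicine → 3% → €0.1293
Throat lozenges €5.79: OTC medicine → 3% → €0.1737
First-aid kit €32.37: OTC medicine → 3% → €0.9711
Tax on OTC medicine: unrounded sum = €1.2741 → €1.27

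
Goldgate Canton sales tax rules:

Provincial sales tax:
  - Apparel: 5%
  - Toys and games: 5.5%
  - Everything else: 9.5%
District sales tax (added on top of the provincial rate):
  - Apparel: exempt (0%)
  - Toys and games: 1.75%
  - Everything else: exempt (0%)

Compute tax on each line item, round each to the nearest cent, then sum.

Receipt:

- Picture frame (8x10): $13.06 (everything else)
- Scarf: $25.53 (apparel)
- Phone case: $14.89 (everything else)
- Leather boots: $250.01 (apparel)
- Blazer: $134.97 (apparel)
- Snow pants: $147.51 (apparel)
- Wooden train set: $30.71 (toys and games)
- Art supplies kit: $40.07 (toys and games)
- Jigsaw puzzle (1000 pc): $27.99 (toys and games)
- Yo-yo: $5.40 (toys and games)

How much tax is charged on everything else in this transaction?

Picture frame (8x10) $13.06: everything else → 9.5% + 0% district = 9.5% → $1.24
Phone case $14.89: everything else → 9.5% + 0% district = 9.5% → $1.41
Tax on everything else = $1.24 + $1.41 = $2.65

$2.65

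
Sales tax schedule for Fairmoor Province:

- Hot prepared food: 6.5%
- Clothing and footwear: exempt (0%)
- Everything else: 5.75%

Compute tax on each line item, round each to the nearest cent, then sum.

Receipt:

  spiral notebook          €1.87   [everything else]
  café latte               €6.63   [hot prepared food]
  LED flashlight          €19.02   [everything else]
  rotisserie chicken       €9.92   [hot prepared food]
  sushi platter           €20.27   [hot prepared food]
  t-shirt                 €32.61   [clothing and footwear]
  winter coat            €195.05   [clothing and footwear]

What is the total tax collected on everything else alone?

Spiral notebook €1.87: everything else → 5.75% → €0.11
LED flashlight €19.02: everything else → 5.75% → €1.09
Tax on everything else = €0.11 + €1.09 = €1.20

€1.20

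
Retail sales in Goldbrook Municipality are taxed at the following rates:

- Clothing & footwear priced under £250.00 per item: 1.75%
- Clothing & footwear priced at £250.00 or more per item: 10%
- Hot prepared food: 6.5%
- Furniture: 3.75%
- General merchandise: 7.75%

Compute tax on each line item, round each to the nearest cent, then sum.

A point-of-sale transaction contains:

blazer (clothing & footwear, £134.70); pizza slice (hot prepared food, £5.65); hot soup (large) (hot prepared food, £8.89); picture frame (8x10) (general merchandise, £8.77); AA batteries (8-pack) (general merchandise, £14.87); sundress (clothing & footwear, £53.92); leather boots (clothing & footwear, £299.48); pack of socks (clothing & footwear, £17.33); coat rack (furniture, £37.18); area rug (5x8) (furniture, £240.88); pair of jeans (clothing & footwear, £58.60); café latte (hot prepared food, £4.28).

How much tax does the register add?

Blazer £134.70: clothing & footwear, under £250.00 → 1.75% → £2.36
Pizza slice £5.65: hot prepared food → 6.5% → £0.37
Hot soup (large) £8.89: hot prepared food → 6.5% → £0.58
Picture frame (8x10) £8.77: general merchandise → 7.75% → £0.68
AA batteries (8-pack) £14.87: general merchandise → 7.75% → £1.15
Sundress £53.92: clothing & footwear, under £250.00 → 1.75% → £0.94
Leather boots £299.48: clothing & footwear, £250.00 or more → 10% → £29.95
Pack of socks £17.33: clothing & footwear, under £250.00 → 1.75% → £0.30
Coat rack £37.18: furniture → 3.75% → £1.39
Area rug (5x8) £240.88: furniture → 3.75% → £9.03
Pair of jeans £58.60: clothing & footwear, under £250.00 → 1.75% → £1.03
Café latte £4.28: hot prepared food → 6.5% → £0.28
Total tax = £2.36 + £0.37 + £0.58 + £0.68 + £1.15 + £0.94 + £29.95 + £0.30 + £1.39 + £9.03 + £1.03 + £0.28 = £48.06

£48.06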